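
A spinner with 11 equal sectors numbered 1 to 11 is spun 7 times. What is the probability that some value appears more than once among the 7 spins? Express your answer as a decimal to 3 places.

P(all 7 different) = 11/11 · 10/11 · ··· · 5/11 ≈ 0.085.
P(at least two equal) = 1 − 0.085 = 0.915.

0.915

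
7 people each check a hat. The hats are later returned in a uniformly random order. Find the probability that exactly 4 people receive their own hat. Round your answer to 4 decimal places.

Choose which 4 of the 7 are fixed: C(7,4) = 35 ways.
The remaining 3 must have no fixed point: D(3) = 2.
P = 35·2/5040 = 1/72 ≈ 0.0139.

0.0139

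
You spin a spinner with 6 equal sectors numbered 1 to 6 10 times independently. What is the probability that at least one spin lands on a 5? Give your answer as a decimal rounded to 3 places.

P(no spin lands on a 5) = (5/6)^10 ≈ 0.162.
P(at least one) = 1 − 0.162 = 0.838.

0.838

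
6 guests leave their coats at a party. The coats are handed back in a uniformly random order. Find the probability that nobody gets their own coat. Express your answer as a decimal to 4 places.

This is the derangement probability: permutations of 6 with no fixed point.
D(6) = 6! · (1 − 1/1! + 1/2! − ··· + (−1)^6/6!) = 265.
P = 265/720 = 53/144 ≈ 0.3681.

0.3681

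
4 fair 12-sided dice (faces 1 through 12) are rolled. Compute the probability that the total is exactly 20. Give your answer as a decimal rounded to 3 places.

There are 12^4 = 20736 equally likely outcomes.
The number of ordered 4-tuples from {1,…,12} summing to 20 is 829.
P(sum = 20) = 829/20736 ≈ 0.040.

0.040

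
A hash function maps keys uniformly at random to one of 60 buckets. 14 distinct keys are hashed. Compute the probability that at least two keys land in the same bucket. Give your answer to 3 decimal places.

0.807

It's easier to compute the probability that all 14 are distinct.
P(all distinct) = 60/60 · 59/60 · ··· · 47/60 ≈ 0.193.
So the probability of at least one match is 1 − 0.193 = 0.807.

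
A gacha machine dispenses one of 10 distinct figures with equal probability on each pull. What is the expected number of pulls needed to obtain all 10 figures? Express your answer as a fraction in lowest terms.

After i distinct types are collected, each trial gives a new one with probability (10−i)/10, so the expected wait for the next new type is 10/(10−i).
E = 10/10 + 10/9 + 10/8 + 10/7 + 10/6 + 10/5 + 10/4 + 10/3 + 10/2 + 10/1 = 7381/252.

7381/252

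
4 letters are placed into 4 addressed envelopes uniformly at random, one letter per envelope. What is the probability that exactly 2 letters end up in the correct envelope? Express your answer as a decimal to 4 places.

Choose which 2 of the 4 are fixed: C(4,2) = 6 ways.
The remaining 2 must have no fixed point: D(2) = 1.
P = 6·1/24 = 1/4 ≈ 0.2500.

0.2500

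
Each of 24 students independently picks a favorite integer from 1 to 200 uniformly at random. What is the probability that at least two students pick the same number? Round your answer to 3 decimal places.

It's easier to compute the probability that all 24 are distinct.
P(all distinct) = 200/200 · 199/200 · ··· · 177/200 ≈ 0.238.
So the probability of at least one match is 1 − 0.238 = 0.762.

0.762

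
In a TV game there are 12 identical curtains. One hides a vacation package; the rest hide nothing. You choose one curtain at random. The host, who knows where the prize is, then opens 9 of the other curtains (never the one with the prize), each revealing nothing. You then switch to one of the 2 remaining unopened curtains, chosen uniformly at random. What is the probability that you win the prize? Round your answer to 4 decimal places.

Your original curtain holds the prize with probability 1/12, so the other 11 collectively hold it with probability 11/12.
The host can always find 9 empty curtains to open, so the reveals don't change that 11/12; it is now spread over the 2 remaining unopened curtains.
P(win by switching) = (11/12) · (1/2) = 11/24 ≈ 0.4583.

0.4583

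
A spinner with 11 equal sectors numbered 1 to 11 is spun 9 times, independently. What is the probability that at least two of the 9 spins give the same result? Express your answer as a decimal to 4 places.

0.9915

P(all 9 different) = 11/11 · 10/11 · ··· · 3/11 ≈ 0.0085.
P(at least two equal) = 1 − 0.0085 = 0.9915.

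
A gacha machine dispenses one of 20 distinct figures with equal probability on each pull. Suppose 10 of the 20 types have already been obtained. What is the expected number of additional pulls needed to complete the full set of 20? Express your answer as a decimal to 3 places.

Starting from 10 distinct types, each trial gives a new one with probability (20−i)/20 when i types are held, so the wait for the next new type is 20/(20−i).
E = 20/10 + 20/9 + 20/8 + 20/7 + 20/6 + 20/5 + 20/4 + 20/3 + 20/2 + 20/1 = 7381/126 ≈ 58.579.

58.579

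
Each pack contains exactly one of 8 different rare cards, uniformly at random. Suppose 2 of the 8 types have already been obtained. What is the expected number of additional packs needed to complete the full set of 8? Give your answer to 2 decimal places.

Starting from 2 distinct types, each trial gives a new one with probability (8−i)/8 when i types are held, so the wait for the next new type is 8/(8−i).
E = 8/6 + 8/5 + 8/4 + 8/3 + 8/2 + 8/1 = 98/5 ≈ 19.60.

19.60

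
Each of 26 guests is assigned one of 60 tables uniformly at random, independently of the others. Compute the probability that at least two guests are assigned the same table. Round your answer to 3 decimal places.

It's easier to compute the probability that all 26 are distinct.
P(all distinct) = 60/60 · 59/60 · ··· · 35/60 ≈ 0.002.
So the probability of at least one match is 1 − 0.002 = 0.998.

0.998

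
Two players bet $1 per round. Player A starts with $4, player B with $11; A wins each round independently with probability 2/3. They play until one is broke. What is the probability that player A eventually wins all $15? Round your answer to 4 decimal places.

Let r = q/p = (1/3)/(2/3) = 1/2. The recurrence P(i) = p·P(i+1) + q·P(i−1) with P(0)=0, P(15)=1 gives P(i) = (1 − r^i)/(1 − r^15).
P(4) = (1 − (1/2)^4) / (1 − (1/2)^15) = 30720/32767 ≈ 0.9375.

0.9375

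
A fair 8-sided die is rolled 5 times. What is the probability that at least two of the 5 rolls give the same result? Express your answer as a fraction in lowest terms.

407/512

P(all 5 different) = 8/8 · 7/8 · ··· · 4/8 = 105/512.
P(at least two equal) = 1 − 105/512 = 407/512.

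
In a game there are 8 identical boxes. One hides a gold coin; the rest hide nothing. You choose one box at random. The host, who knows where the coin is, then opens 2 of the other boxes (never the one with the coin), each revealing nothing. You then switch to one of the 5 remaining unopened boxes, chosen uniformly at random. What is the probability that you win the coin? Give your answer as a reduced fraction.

Your original box holds the coin with probability 1/8, so the other 7 collectively hold it with probability 7/8.
The host can always find 2 empty boxes to open, so the reveals don't change that 7/8; it is now spread over the 5 remaining unopened boxes.
P(win by switching) = (7/8) · (1/5) = 7/40.

7/40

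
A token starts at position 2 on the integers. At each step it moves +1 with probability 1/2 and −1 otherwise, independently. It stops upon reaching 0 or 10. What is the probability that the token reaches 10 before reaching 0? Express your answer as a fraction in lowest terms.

With a fair step, P(i) = ½P(i−1) + ½P(i+1) with P(0)=0, P(10)=1 has the linear solution P(i) = i/10.
P(2) = 2/10 = 1/5.

1/5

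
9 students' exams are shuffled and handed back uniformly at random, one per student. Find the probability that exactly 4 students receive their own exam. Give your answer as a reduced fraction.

Choose which 4 of the 9 are fixed: C(9,4) = 126 ways.
The remaining 5 must have no fixed point: D(5) = 44.
P = 126·44/362880 = 11/720.

11/720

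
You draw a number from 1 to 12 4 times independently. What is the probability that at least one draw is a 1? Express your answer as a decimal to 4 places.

0.2939

P(no draw is a 1) = (11/12)^4 ≈ 0.7061.
P(at least one) = 1 − 0.7061 = 0.2939.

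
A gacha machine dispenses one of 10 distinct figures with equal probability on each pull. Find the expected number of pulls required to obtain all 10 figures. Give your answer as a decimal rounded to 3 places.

After i distinct types are collected, each trial gives a new one with probability (10−i)/10, so the expected wait for the next new type is 10/(10−i).
E = 10/10 + 10/9 + 10/8 + 10/7 + 10/6 + 10/5 + 10/4 + 10/3 + 10/2 + 10/1 = 7381/252 ≈ 29.290.

29.290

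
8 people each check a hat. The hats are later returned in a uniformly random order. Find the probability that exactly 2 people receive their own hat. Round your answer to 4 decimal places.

Choose which 2 of the 8 are fixed: C(8,2) = 28 ways.
The remaining 6 must have no fixed point: D(6) = 265.
P = 28·265/40320 = 53/288 ≈ 0.1840.

0.1840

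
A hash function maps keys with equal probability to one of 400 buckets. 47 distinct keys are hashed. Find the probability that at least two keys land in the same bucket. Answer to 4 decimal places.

0.9400

It's easier to compute the probability that all 47 are distinct.
P(all distinct) = 400/400 · 399/400 · ··· · 354/400 ≈ 0.0600.
So the probability of at least one match is 1 − 0.0600 = 0.9400.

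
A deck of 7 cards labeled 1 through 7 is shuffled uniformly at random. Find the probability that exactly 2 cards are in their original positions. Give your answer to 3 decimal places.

Choose which 2 of the 7 are fixed: C(7,2) = 21 ways.
The remaining 5 must have no fixed point: D(5) = 44.
P = 21·44/5040 = 11/60 ≈ 0.183.

0.183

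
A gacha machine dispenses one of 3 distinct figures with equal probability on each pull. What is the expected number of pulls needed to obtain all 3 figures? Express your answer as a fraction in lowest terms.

11/2

After i distinct types are collected, each trial gives a new one with probability (3−i)/3, so the expected wait for the next new type is 3/(3−i).
E = 3/3 + 3/2 + 3/1 = 11/2.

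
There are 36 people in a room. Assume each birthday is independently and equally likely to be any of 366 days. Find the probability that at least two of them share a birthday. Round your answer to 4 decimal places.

0.8313

It's easier to compute the probability that all 36 are distinct.
P(all distinct) = 366/366 · 365/366 · ··· · 331/366 ≈ 0.1687.
So the probability of at least one match is 1 − 0.1687 = 0.8313.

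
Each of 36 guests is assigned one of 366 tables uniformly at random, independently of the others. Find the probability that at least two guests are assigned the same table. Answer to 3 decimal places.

0.831

It's easier to compute the probability that all 36 are distinct.
P(all distinct) = 366/366 · 365/366 · ··· · 331/366 ≈ 0.169.
So the probability of at least one match is 1 − 0.169 = 0.831.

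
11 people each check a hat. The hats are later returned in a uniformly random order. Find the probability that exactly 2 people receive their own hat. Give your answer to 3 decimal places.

0.184

Choose which 2 of the 11 are fixed: C(11,2) = 55 ways.
The remaining 9 must have no fixed point: D(9) = 133496.
P = 55·133496/39916800 = 16687/90720 ≈ 0.184.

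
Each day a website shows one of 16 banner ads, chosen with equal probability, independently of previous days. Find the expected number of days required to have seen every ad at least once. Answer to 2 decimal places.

54.09

After i distinct types are collected, each trial gives a new one with probability (16−i)/16, so the expected wait for the next new type is 16/(16−i).
E = 16/16 + 16/15 + 16/14 + 16/13 + 16/12 + 16/11 + 16/10 + 16/9 + 16/8 + 16/7 + 16/6 + 16/5 + 16/4 + 16/3 + 16/2 + 16/1 = 2436559/45045 ≈ 54.09.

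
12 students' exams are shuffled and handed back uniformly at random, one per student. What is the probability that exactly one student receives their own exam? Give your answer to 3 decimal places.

0.368

Choose which one is fixed: C(12,1) = 12 ways.
The remaining 11 must have no fixed point: D(11) = 14684570.
P = 12·14684570/479001600 = 1468457/3991680 ≈ 0.368.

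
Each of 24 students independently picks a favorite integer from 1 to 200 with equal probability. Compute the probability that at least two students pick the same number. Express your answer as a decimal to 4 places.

0.7625

It's easier to compute the probability that all 24 are distinct.
P(all distinct) = 200/200 · 199/200 · ··· · 177/200 ≈ 0.2375.
So the probability of at least one match is 1 − 0.2375 = 0.7625.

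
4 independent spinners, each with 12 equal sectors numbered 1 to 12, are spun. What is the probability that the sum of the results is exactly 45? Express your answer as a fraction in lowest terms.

There are 12^4 = 20736 equally likely outcomes.
The number of ordered 4-tuples from {1,…,12} summing to 45 is 20.
P(sum = 45) = 20/20736 = 5/5184.

5/5184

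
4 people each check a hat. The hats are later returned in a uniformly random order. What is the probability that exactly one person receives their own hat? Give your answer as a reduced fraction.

Choose which one is fixed: C(4,1) = 4 ways.
The remaining 3 must have no fixed point: D(3) = 2.
P = 4·2/24 = 1/3.

1/3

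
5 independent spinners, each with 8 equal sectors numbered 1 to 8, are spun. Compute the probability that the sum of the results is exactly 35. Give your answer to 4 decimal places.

There are 8^5 = 32768 equally likely outcomes.
The number of ordered 5-tuples from {1,…,8} summing to 35 is 126.
P(sum = 35) = 126/32768 = 63/16384 ≈ 0.0038.

0.0038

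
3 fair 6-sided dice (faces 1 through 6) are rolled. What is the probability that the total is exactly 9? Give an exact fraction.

There are 6^3 = 216 equally likely outcomes.
The number of ordered 3-tuples from {1,…,6} summing to 9 is 25.
P(sum = 9) = 25/216.

25/216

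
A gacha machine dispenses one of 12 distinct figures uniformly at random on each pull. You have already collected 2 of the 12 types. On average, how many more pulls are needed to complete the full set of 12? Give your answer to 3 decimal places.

35.148

Starting from 2 distinct types, each trial gives a new one with probability (12−i)/12 when i types are held, so the wait for the next new type is 12/(12−i).
E = 12/10 + 12/9 + 12/8 + 12/7 + 12/6 + 12/5 + 12/4 + 12/3 + 12/2 + 12/1 = 7381/210 ≈ 35.148.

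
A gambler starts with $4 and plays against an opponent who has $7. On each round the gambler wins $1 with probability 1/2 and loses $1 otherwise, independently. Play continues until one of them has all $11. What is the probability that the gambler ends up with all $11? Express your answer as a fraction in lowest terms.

With a fair step, P(i) = ½P(i−1) + ½P(i+1) with P(0)=0, P(11)=1 has the linear solution P(i) = i/11.
P(4) = 4/11.

4/11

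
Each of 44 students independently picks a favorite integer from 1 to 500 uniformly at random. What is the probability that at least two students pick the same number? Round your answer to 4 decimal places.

It's easier to compute the probability that all 44 are distinct.
P(all distinct) = 500/500 · 499/500 · ··· · 457/500 ≈ 0.1424.
So the probability of at least one match is 1 − 0.1424 = 0.8576.

0.8576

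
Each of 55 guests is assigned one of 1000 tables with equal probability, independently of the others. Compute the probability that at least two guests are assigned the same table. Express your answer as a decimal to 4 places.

0.7797

It's easier to compute the probability that all 55 are distinct.
P(all distinct) = 1000/1000 · 999/1000 · ··· · 946/1000 ≈ 0.2203.
So the probability of at least one match is 1 − 0.2203 = 0.7797.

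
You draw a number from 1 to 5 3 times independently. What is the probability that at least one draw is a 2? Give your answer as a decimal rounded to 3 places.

P(no draw is a 2) = (4/5)^3 ≈ 0.512.
P(at least one) = 1 − 0.512 = 0.488.

0.488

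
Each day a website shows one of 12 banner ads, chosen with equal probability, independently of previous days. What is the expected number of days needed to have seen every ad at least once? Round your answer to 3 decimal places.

After i distinct types are collected, each trial gives a new one with probability (12−i)/12, so the expected wait for the next new type is 12/(12−i).
E = 12/12 + 12/11 + 12/10 + 12/9 + 12/8 + 12/7 + 12/6 + 12/5 + 12/4 + 12/3 + 12/2 + 12/1 = 86021/2310 ≈ 37.239.

37.239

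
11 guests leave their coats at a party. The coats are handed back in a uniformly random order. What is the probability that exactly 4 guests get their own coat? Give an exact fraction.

Choose which 4 of the 11 are fixed: C(11,4) = 330 ways.
The remaining 7 must have no fixed point: D(7) = 1854.
P = 330·1854/39916800 = 103/6720.

103/6720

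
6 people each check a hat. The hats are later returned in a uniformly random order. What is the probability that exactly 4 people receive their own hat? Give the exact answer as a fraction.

1/48

Choose which 4 of the 6 are fixed: C(6,4) = 15 ways.
The remaining 2 must have no fixed point: D(2) = 1.
P = 15·1/720 = 1/48.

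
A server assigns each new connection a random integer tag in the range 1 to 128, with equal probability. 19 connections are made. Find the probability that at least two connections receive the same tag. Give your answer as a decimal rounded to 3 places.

0.755

It's easier to compute the probability that all 19 are distinct.
P(all distinct) = 128/128 · 127/128 · ··· · 110/128 ≈ 0.245.
So the probability of at least one match is 1 − 0.245 = 0.755.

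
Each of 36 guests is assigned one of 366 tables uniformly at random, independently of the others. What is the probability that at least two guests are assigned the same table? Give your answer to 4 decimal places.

0.8313

It's easier to compute the probability that all 36 are distinct.
P(all distinct) = 366/366 · 365/366 · ··· · 331/366 ≈ 0.1687.
So the probability of at least one match is 1 − 0.1687 = 0.8313.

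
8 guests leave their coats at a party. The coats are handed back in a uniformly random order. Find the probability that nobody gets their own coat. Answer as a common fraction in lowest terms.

2119/5760

This is the derangement probability: permutations of 8 with no fixed point.
D(8) = 8! · (1 − 1/1! + 1/2! − ··· + (−1)^8/8!) = 14833.
P = 14833/40320 = 2119/5760.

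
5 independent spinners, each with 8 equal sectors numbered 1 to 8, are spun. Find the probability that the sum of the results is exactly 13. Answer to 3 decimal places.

0.015

There are 8^5 = 32768 equally likely outcomes.
The number of ordered 5-tuples from {1,…,8} summing to 13 is 490.
P(sum = 13) = 490/32768 = 245/16384 ≈ 0.015.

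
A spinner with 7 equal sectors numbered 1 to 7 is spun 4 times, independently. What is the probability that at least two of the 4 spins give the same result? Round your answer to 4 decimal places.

0.6501

P(all 4 different) = 7/7 · 6/7 · ··· · 4/7 ≈ 0.3499.
P(at least two equal) = 1 − 0.3499 = 0.6501.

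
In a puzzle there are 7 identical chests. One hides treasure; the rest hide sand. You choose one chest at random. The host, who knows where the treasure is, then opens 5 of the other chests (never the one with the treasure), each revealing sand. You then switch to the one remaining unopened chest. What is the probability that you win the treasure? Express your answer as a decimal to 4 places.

Your original chest holds the treasure with probability 1/7, so the other 6 collectively hold it with probability 6/7.
The host can always find 5 empty chests to open, so the reveals don't change that 6/7; it is now spread over the 1 remaining unopened chest.
P(win by switching) = (6/7) · (1/1) = 6/7 ≈ 0.8571.

0.8571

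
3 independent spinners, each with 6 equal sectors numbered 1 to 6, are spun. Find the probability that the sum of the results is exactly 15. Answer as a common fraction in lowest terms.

There are 6^3 = 216 equally likely outcomes.
The number of ordered 3-tuples from {1,…,6} summing to 15 is 10.
P(sum = 15) = 10/216 = 5/108.

5/108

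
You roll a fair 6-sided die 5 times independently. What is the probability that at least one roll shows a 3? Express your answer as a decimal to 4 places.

P(no roll shows a 3) = (5/6)^5 ≈ 0.4019.
P(at least one) = 1 − 0.4019 = 0.5981.

0.5981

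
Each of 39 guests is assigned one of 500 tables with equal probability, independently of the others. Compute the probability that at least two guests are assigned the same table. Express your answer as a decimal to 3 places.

0.782

It's easier to compute the probability that all 39 are distinct.
P(all distinct) = 500/500 · 499/500 · ··· · 462/500 ≈ 0.218.
So the probability of at least one match is 1 − 0.218 = 0.782.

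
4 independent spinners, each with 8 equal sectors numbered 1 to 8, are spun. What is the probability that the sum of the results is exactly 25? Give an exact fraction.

There are 8^4 = 4096 equally likely outcomes.
The number of ordered 4-tuples from {1,…,8} summing to 25 is 120.
P(sum = 25) = 120/4096 = 15/512.

15/512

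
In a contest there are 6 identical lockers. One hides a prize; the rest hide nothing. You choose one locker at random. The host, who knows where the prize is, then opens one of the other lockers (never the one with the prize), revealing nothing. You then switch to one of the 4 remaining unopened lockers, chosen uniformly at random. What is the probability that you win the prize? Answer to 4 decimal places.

Your original locker holds the prize with probability 1/6, so the other 5 collectively hold it with probability 5/6.
The host can always find an empty locker to open, so this doesn't change that 5/6; it is now spread over the 4 remaining unopened lockers.
P(win by switching) = (5/6) · (1/4) = 5/24 ≈ 0.2083.

0.2083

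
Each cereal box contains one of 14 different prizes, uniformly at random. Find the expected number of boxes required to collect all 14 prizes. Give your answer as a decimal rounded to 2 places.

After i distinct types are collected, each trial gives a new one with probability (14−i)/14, so the expected wait for the next new type is 14/(14−i).
E = 14/14 + 14/13 + 14/12 + 14/11 + 14/10 + 14/9 + 14/8 + 14/7 + 14/6 + 14/5 + 14/4 + 14/3 + 14/2 + 14/1 = 1171733/25740 ≈ 45.52.

45.52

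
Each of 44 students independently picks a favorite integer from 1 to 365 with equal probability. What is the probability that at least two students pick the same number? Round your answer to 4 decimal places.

0.9329

It's easier to compute the probability that all 44 are distinct.
P(all distinct) = 365/365 · 364/365 · ··· · 322/365 ≈ 0.0671.
So the probability of at least one match is 1 − 0.0671 = 0.9329.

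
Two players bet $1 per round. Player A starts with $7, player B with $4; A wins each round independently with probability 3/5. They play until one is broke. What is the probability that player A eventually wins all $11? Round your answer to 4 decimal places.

0.9525

Let r = q/p = (2/5)/(3/5) = 2/3. The recurrence P(i) = p·P(i+1) + q·P(i−1) with P(0)=0, P(11)=1 gives P(i) = (1 − r^i)/(1 − r^11).
P(7) = (1 − (2/3)^7) / (1 − (2/3)^11) = 166779/175099 ≈ 0.9525.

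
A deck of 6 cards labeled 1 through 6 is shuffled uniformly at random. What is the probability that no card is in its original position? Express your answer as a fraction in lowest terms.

This is the derangement probability: permutations of 6 with no fixed point.
D(6) = 6! · (1 − 1/1! + 1/2! − ··· + (−1)^6/6!) = 265.
P = 265/720 = 53/144.

53/144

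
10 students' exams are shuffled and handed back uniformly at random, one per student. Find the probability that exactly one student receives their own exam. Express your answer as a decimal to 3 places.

Choose which one is fixed: C(10,1) = 10 ways.
The remaining 9 must have no fixed point: D(9) = 133496.
P = 10·133496/3628800 = 16687/45360 ≈ 0.368.

0.368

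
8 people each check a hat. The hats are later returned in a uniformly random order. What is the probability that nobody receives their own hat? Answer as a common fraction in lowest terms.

This is the derangement probability: permutations of 8 with no fixed point.
D(8) = 8! · (1 − 1/1! + 1/2! − ··· + (−1)^8/8!) = 14833.
P = 14833/40320 = 2119/5760.

2119/5760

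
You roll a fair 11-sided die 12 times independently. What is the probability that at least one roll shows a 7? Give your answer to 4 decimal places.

0.6814

P(no roll shows a 7) = (10/11)^12 ≈ 0.3186.
P(at least one) = 1 − 0.3186 = 0.6814.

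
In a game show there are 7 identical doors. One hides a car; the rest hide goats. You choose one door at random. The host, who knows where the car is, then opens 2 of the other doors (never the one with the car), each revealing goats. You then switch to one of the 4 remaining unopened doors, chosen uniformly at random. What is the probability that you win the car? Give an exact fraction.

Your original door holds the car with probability 1/7, so the other 6 collectively hold it with probability 6/7.
The host can always find 2 empty doors to open, so the reveals don't change that 6/7; it is now spread over the 4 remaining unopened doors.
P(win by switching) = (6/7) · (1/4) = 3/14.

3/14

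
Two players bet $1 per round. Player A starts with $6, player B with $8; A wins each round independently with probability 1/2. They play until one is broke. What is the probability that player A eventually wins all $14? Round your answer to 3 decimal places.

0.429

With a fair step, P(i) = ½P(i−1) + ½P(i+1) with P(0)=0, P(14)=1 has the linear solution P(i) = i/14.
P(6) = 6/14 = 3/7 ≈ 0.429.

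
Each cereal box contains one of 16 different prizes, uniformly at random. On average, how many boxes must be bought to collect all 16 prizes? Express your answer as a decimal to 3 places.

After i distinct types are collected, each trial gives a new one with probability (16−i)/16, so the expected wait for the next new type is 16/(16−i).
E = 16/16 + 16/15 + 16/14 + 16/13 + 16/12 + 16/11 + 16/10 + 16/9 + 16/8 + 16/7 + 16/6 + 16/5 + 16/4 + 16/3 + 16/2 + 16/1 = 2436559/45045 ≈ 54.092.

54.092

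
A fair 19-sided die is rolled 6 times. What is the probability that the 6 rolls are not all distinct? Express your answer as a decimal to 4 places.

P(all 6 different) = 19/19 · 18/19 · ··· · 14/19 ≈ 0.4152.
P(at least two equal) = 1 − 0.4152 = 0.5848.

0.5848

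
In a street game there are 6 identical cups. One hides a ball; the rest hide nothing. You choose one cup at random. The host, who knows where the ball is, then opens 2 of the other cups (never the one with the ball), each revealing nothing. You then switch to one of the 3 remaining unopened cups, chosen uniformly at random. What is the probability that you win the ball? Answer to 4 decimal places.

0.2778

Your original cup holds the ball with probability 1/6, so the other 5 collectively hold it with probability 5/6.
The host can always find 2 empty cups to open, so the reveals don't change that 5/6; it is now spread over the 3 remaining unopened cups.
P(win by switching) = (5/6) · (1/3) = 5/18 ≈ 0.2778.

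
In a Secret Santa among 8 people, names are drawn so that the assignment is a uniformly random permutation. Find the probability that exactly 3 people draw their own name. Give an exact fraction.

11/180

Choose which 3 of the 8 are fixed: C(8,3) = 56 ways.
The remaining 5 must have no fixed point: D(5) = 44.
P = 56·44/40320 = 11/180.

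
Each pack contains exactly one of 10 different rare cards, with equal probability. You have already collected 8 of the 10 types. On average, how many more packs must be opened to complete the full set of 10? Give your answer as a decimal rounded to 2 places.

Starting from 8 distinct types, each trial gives a new one with probability (10−i)/10 when i types are held, so the wait for the next new type is 10/(10−i).
E = 10/2 + 10/1 = 15 ≈ 15.00.

15.00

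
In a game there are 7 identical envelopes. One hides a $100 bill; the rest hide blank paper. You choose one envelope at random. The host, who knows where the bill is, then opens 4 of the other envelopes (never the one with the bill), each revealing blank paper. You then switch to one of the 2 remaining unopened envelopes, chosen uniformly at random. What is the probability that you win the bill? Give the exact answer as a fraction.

3/7

Your original envelope holds the bill with probability 1/7, so the other 6 collectively hold it with probability 6/7.
The host can always find 4 empty envelopes to open, so the reveals don't change that 6/7; it is now spread over the 2 remaining unopened envelopes.
P(win by switching) = (6/7) · (1/2) = 3/7.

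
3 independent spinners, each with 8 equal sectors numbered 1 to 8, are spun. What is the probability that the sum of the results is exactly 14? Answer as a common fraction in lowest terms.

There are 8^3 = 512 equally likely outcomes.
The number of ordered 3-tuples from {1,…,8} summing to 14 is 48.
P(sum = 14) = 48/512 = 3/32.

3/32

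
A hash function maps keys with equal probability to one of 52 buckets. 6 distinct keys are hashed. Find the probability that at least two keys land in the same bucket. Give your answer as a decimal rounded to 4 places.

0.2586

It's easier to compute the probability that all 6 are distinct.
P(all distinct) = 52/52 · 51/52 · ··· · 47/52 ≈ 0.7414.
So the probability of at least one match is 1 − 0.7414 = 0.2586.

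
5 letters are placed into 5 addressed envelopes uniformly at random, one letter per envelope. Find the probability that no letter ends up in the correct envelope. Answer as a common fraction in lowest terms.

This is the derangement probability: permutations of 5 with no fixed point.
D(5) = 5! · (1 − 1/1! + 1/2! − ··· + (−1)^5/5!) = 44.
P = 44/120 = 11/30.

11/30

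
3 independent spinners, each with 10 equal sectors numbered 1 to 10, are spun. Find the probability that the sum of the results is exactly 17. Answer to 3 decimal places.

0.075

There are 10^3 = 1000 equally likely outcomes.
The number of ordered 3-tuples from {1,…,10} summing to 17 is 75.
P(sum = 17) = 75/1000 = 3/40 ≈ 0.075.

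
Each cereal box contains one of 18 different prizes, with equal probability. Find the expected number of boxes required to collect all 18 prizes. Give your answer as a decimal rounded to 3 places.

After i distinct types are collected, each trial gives a new one with probability (18−i)/18, so the expected wait for the next new type is 18/(18−i).
E = 18/18 + 18/17 + 18/16 + 18/15 + 18/14 + 18/13 + 18/12 + 18/11 + 18/10 + 18/9 + 18/8 + 18/7 + 18/6 + 18/5 + 18/4 + 18/3 + 18/2 + 18/1 = 42822903/680680 ≈ 62.912.

62.912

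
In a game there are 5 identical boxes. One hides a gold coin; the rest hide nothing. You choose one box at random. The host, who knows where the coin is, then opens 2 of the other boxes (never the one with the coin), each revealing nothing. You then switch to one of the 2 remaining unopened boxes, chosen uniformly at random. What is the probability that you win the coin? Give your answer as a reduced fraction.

2/5

Your original box holds the coin with probability 1/5, so the other 4 collectively hold it with probability 4/5.
The host can always find 2 empty boxes to open, so the reveals don't change that 4/5; it is now spread over the 2 remaining unopened boxes.
P(win by switching) = (4/5) · (1/2) = 2/5.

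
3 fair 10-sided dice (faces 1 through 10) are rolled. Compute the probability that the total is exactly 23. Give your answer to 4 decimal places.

0.0360

There are 10^3 = 1000 equally likely outcomes.
The number of ordered 3-tuples from {1,…,10} summing to 23 is 36.
P(sum = 23) = 36/1000 = 9/250 ≈ 0.0360.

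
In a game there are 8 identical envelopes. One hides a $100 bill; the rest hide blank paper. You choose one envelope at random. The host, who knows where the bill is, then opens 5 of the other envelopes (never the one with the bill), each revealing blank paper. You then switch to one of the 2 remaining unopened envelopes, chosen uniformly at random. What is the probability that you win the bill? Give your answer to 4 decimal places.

0.4375

Your original envelope holds the bill with probability 1/8, so the other 7 collectively hold it with probability 7/8.
The host can always find 5 empty envelopes to open, so the reveals don't change that 7/8; it is now spread over the 2 remaining unopened envelopes.
P(win by switching) = (7/8) · (1/2) = 7/16 ≈ 0.4375.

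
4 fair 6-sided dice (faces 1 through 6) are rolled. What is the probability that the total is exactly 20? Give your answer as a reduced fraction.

There are 6^4 = 1296 equally likely outcomes.
The number of ordered 4-tuples from {1,…,6} summing to 20 is 35.
P(sum = 20) = 35/1296.

35/1296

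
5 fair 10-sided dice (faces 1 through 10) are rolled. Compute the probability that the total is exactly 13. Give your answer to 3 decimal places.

There are 10^5 = 100000 equally likely outcomes.
The number of ordered 5-tuples from {1,…,10} summing to 13 is 495.
P(sum = 13) = 495/100000 = 99/20000 ≈ 0.005.

0.005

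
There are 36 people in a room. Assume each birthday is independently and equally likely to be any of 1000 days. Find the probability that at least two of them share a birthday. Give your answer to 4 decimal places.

It's easier to compute the probability that all 36 are distinct.
P(all distinct) = 1000/1000 · 999/1000 · ··· · 965/1000 ≈ 0.5286.
So the probability of at least one match is 1 − 0.5286 = 0.4714.

0.4714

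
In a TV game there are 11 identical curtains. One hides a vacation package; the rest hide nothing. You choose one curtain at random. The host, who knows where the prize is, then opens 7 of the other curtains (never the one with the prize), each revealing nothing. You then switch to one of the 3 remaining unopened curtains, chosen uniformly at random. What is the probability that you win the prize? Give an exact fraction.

10/33

Your original curtain holds the prize with probability 1/11, so the other 10 collectively hold it with probability 10/11.
The host can always find 7 empty curtains to open, so the reveals don't change that 10/11; it is now spread over the 3 remaining unopened curtains.
P(win by switching) = (10/11) · (1/3) = 10/33.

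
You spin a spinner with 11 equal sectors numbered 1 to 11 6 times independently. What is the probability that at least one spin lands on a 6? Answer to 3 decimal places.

0.436

P(no spin lands on a 6) = (10/11)^6 ≈ 0.564.
P(at least one) = 1 − 0.564 = 0.436.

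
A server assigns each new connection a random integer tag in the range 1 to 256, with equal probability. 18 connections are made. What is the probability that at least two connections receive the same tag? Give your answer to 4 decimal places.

0.4576

It's easier to compute the probability that all 18 are distinct.
P(all distinct) = 256/256 · 255/256 · ··· · 239/256 ≈ 0.5424.
So the probability of at least one match is 1 − 0.5424 = 0.4576.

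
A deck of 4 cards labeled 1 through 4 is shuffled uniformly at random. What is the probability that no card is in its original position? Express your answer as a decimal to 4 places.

This is the derangement probability: permutations of 4 with no fixed point.
D(4) = 4! · (1 − 1/1! + 1/2! − ··· + (−1)^4/4!) = 9.
P = 9/24 = 3/8 ≈ 0.3750.

0.3750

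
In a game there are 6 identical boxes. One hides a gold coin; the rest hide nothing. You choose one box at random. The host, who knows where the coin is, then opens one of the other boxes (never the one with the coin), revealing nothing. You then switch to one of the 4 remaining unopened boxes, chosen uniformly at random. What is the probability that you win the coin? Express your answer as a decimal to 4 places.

0.2083

Your original box holds the coin with probability 1/6, so the other 5 collectively hold it with probability 5/6.
The host can always find an empty box to open, so this doesn't change that 5/6; it is now spread over the 4 remaining unopened boxes.
P(win by switching) = (5/6) · (1/4) = 5/24 ≈ 0.2083.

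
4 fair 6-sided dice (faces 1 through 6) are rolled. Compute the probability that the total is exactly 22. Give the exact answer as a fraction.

There are 6^4 = 1296 equally likely outcomes.
The number of ordered 4-tuples from {1,…,6} summing to 22 is 10.
P(sum = 22) = 10/1296 = 5/648.

5/648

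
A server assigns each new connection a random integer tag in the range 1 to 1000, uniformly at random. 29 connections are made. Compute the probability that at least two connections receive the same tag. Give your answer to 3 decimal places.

0.336

It's easier to compute the probability that all 29 are distinct.
P(all distinct) = 1000/1000 · 999/1000 · ··· · 972/1000 ≈ 0.664.
So the probability of at least one match is 1 − 0.664 = 0.336.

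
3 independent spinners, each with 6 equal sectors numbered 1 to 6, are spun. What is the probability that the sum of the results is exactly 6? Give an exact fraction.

There are 6^3 = 216 equally likely outcomes.
The number of ordered 3-tuples from {1,…,6} summing to 6 is 10.
P(sum = 6) = 10/216 = 5/108.

5/108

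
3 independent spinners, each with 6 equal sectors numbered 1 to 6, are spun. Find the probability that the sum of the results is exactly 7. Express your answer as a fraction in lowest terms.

There are 6^3 = 216 equally likely outcomes.
The number of ordered 3-tuples from {1,…,6} summing to 7 is 15.
P(sum = 7) = 15/216 = 5/72.

5/72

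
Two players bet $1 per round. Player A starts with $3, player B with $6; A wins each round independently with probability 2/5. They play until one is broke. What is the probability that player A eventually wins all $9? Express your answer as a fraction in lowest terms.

Let r = q/p = (3/5)/(2/5) = 3/2. The recurrence P(i) = p·P(i+1) + q·P(i−1) with P(0)=0, P(9)=1 gives P(i) = (1 − r^i)/(1 − r^9).
P(3) = (1 − (3/2)^3) / (1 − (3/2)^9) = 64/1009.

64/1009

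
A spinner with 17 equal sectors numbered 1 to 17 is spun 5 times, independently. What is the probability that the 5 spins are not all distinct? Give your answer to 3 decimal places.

P(all 5 different) = 17/17 · 16/17 · ··· · 13/17 ≈ 0.523.
P(at least two equal) = 1 − 0.523 = 0.477.

0.477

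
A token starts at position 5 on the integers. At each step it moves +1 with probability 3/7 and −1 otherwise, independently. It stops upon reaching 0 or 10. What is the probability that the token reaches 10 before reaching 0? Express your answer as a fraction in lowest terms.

Let r = q/p = (4/7)/(3/7) = 4/3. The recurrence P(i) = p·P(i+1) + q·P(i−1) with P(0)=0, P(10)=1 gives P(i) = (1 − r^i)/(1 − r^10).
P(5) = (1 − (4/3)^5) / (1 − (4/3)^10) = 243/1267.

243/1267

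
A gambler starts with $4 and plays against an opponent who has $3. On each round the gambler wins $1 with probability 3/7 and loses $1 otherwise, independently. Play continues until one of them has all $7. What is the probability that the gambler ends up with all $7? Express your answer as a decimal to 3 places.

0.333

Let r = q/p = (4/7)/(3/7) = 4/3. The recurrence P(i) = p·P(i+1) + q·P(i−1) with P(0)=0, P(7)=1 gives P(i) = (1 − r^i)/(1 − r^7).
P(4) = (1 − (4/3)^4) / (1 − (4/3)^7) = 4725/14197 ≈ 0.333.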